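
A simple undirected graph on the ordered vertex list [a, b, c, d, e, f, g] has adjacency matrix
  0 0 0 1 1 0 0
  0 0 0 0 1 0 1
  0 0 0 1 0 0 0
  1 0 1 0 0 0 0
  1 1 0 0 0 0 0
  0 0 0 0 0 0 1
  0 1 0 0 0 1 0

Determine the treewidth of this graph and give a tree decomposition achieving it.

Each bag holds 2 vertices, so the decomposition has width 1, which upper-bounds the treewidth. G has an edge, so its treewidth is at least 1. Therefore the treewidth is 1.

Treewidth 1.
Bags: B1 = {f, g}  B2 = {b, g}  B3 = {b, e}  B4 = {a, e}  B5 = {a, d}  B6 = {c, d}
Tree: B1–B2, B2–B3, B3–B4, B4–B5, B5–B6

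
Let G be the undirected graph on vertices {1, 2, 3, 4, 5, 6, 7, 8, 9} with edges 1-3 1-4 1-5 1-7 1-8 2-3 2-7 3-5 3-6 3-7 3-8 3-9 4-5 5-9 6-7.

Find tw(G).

2

A width-2 tree decomposition is:
Bags: B1 = {1, 4, 5}  B2 = {1, 3, 5}  B3 = {1, 3, 7}  B4 = {3, 6, 7}  B5 = {3, 5, 9}  B6 = {1, 3, 8}  B7 = {2, 3, 7}
Tree: B1–B2, B2–B3, B3–B4, B2–B5, B3–B6, B4–B7
The largest bag has 3 vertices, giving width 2; this decomposition certifies tw(G) ≤ 2. For the lower bound, the 3 vertices {1, 3, 8} are pairwise adjacent, and any tree decomposition puts a clique entirely inside one bag — forcing width ≥ 2. The upper and lower bounds meet at 2, so that is the treewidth.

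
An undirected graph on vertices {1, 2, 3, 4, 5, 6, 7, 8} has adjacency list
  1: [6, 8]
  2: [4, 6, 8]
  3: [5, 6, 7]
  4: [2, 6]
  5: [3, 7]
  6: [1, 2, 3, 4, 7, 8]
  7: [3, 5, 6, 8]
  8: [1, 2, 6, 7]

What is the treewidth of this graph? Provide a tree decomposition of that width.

The largest bag has 3 vertices, giving width 2; this decomposition certifies tw(G) ≤ 2. For the lower bound, the 3 vertices {3, 5, 7} are pairwise adjacent, and any tree decomposition puts a clique entirely inside one bag — forcing width ≥ 2. The upper and lower bounds meet at 2, so that is the treewidth.

Treewidth 2.
Bags: B1 = {6, 7, 8}  B2 = {3, 6, 7}  B3 = {2, 6, 8}  B4 = {3, 5, 7}  B5 = {1, 6, 8}  B6 = {2, 4, 6}
Tree: B1–B2, B1–B3, B2–B4, B1–B5, B3–B6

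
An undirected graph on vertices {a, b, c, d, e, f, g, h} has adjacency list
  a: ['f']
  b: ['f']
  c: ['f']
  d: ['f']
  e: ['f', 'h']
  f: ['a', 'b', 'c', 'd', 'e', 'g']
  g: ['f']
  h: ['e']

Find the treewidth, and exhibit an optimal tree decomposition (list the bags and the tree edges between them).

Treewidth 1.
Bags: B1 = {e, h}  B2 = {e, f}  B3 = {d, f}  B4 = {c, f}  B5 = {a, f}  B6 = {b, f}  B7 = {f, g}
Tree: B1–B2, B2–B3, B2–B4, B4–B5, B3–B6, B6–B7

The largest bag has 2 vertices, giving width 1; this decomposition certifies tw(G) ≤ 1. Since G has at least one edge (e.g. e–h), it is not an edgeless graph, so tw(G) ≥ 1. Hence tw(G) = 1 exactly.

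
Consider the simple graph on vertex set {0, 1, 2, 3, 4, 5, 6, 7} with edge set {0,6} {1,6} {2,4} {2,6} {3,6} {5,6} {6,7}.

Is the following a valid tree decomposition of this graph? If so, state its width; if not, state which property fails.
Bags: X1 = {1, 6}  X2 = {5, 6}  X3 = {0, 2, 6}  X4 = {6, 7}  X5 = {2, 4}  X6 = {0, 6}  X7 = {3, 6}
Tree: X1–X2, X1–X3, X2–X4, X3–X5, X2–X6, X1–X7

A tree decomposition must satisfy three properties: every vertex lies in some bag; for every edge, both endpoints lie together in some bag; and for every vertex, the bags containing it form a connected subtree. Here bags containing vertex 0 are not connected in the tree, so the decomposition is invalid.

No — bags containing vertex 0 are not connected in the tree.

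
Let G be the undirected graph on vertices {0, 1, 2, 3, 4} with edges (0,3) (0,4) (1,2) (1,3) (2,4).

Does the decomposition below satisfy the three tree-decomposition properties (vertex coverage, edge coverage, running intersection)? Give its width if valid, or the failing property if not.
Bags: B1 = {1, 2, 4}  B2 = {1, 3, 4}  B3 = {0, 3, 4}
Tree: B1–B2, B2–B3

Every vertex of G appears in some bag (union = {0, 1, 2, 3, 4}); every edge is covered by a bag; and for each vertex v the set of bags containing v is connected in the bag tree. The decomposition is therefore valid. The largest bag has 3 vertices, so the width is 2.

Yes; width 2.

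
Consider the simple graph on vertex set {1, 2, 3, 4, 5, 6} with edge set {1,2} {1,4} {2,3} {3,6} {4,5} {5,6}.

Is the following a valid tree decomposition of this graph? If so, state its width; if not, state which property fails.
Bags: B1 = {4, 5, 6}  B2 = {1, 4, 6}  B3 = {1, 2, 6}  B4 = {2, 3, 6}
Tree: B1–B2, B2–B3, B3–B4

Vertex coverage: the bags together contain {1, 2, 3, 4, 5, 6}, the full vertex set. Edge coverage: each edge of G has both endpoints in at least one bag. Running intersection: for every vertex, the bags containing it form a connected subtree. All three properties hold, so this is a valid tree decomposition of width max|bag| − 1 = 2, and hence tw(G) ≤ 2.

Yes; width 2.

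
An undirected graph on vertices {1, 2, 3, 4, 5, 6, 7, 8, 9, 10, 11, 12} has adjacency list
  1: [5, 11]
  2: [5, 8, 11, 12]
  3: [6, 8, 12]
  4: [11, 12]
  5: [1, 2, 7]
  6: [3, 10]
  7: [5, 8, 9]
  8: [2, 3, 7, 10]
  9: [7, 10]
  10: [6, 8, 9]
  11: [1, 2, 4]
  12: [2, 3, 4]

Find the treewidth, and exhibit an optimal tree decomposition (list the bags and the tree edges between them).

Treewidth 3.
One such decomposition:
Bags: B1 = {6, 7, 9, 10}  B2 = {6, 7, 8, 10}  B3 = {3, 6, 7, 8}  B4 = {3, 5, 7, 8}  B5 = {2, 3, 5, 8}  B6 = {2, 3, 5, 12}  B7 = {1, 2, 5, 12}  B8 = {1, 2, 11, 12}  B9 = {1, 4, 11, 12}
Tree: B1–B2, B2–B3, B3–B4, B4–B5, B5–B6, B6–B7, B7–B8, B8–B9

Each bag holds 4 vertices, so the decomposition has width 3, which upper-bounds the treewidth. For the lower bound: the 4 vertex sets {6,9,10}, {7}, {8}, {2,3,5,12} are disjoint, each induces a connected subgraph, and every pair is joined by at least one edge of G. Contracting each set to a single vertex therefore yields K_{4} as a minor, and since treewidth is minor-monotone, tw(G) ≥ tw(K_{4}) = 3. Therefore the treewidth is 3.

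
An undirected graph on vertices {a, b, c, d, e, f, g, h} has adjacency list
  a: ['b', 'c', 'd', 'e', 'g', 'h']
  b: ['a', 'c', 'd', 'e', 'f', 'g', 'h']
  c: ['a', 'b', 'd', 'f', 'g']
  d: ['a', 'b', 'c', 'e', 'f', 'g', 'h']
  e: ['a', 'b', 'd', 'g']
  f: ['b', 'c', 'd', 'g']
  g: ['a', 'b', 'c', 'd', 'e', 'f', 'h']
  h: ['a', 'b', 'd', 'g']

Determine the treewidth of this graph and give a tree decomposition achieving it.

Treewidth 4.
Bags: B1 = {a, b, c, d, g}  B2 = {b, c, d, f, g}  B3 = {a, b, d, g, h}  B4 = {a, b, d, e, g}
Tree: B1–B2, B1–B3, B1–B4

Every bag has size at most 5, so the width is 5 − 1 = 4 and tw(G) ≤ 4. On the other hand G contains the 5-clique {a, b, d, e, g}. A clique must lie in a single bag of any decomposition, so no decomposition can have width below 4. Hence tw(G) = 4 exactly.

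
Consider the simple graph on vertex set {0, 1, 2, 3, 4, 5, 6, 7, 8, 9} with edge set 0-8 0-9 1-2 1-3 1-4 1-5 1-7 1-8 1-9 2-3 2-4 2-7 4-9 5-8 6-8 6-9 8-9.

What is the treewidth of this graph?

A width-2 tree decomposition is:
Bags: B1 = {1, 8, 9}  B2 = {1, 5, 8}  B3 = {0, 8, 9}  B4 = {1, 4, 9}  B5 = {1, 2, 4}  B6 = {1, 2, 7}  B7 = {1, 2, 3}  B8 = {6, 8, 9}
Tree: B1–B2, B1–B3, B1–B4, B4–B5, B5–B6, B6–B7, B1–B8
Each bag holds 3 vertices, so the decomposition has width 2, which upper-bounds the treewidth. For the lower bound, the 3 vertices {0, 8, 9} are pairwise adjacent, and any tree decomposition puts a clique entirely inside one bag — forcing width ≥ 2. The upper and lower bounds meet at 2, so that is the treewidth.

2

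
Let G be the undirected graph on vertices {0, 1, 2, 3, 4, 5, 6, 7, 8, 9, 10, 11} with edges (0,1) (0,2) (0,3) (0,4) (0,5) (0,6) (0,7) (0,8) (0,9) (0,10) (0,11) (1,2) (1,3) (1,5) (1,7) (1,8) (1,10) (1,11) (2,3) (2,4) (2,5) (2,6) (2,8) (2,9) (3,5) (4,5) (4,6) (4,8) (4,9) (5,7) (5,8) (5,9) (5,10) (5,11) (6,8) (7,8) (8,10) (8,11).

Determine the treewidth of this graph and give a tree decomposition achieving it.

Each bag holds 5 vertices, so the decomposition has width 4, which upper-bounds the treewidth. For the lower bound, the 5 vertices {0, 1, 5, 8, 10} are pairwise adjacent, and any tree decomposition puts a clique entirely inside one bag — forcing width ≥ 4. Combining the bounds, tw(G) = 4.

Treewidth 4.
Bags: B1 = {0, 2, 4, 5, 8}  B2 = {0, 1, 2, 5, 8}  B3 = {0, 2, 4, 5, 9}  B4 = {0, 1, 5, 8, 11}  B5 = {0, 1, 5, 8, 10}  B6 = {0, 1, 5, 7, 8}  B7 = {0, 1, 2, 3, 5}  B8 = {0, 2, 4, 6, 8}
Tree: B1–B2, B1–B3, B2–B4, B2–B5, B5–B6, B2–B7, B1–B8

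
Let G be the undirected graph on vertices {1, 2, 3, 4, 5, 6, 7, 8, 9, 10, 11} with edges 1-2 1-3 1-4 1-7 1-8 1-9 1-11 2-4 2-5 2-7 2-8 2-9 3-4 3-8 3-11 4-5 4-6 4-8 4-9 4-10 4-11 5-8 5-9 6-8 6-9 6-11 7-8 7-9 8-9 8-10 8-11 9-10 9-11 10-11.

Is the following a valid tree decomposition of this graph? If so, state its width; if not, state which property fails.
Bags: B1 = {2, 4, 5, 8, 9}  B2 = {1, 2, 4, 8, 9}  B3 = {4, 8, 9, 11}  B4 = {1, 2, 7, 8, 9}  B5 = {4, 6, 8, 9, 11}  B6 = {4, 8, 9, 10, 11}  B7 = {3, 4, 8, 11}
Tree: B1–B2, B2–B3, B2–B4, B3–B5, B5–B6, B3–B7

No — edge (1,11) lies in no bag.

A tree decomposition must satisfy three properties: every vertex lies in some bag; for every edge, both endpoints lie together in some bag; and for every vertex, the bags containing it form a connected subtree. Here edge (1,11) lies in no bag, so the decomposition is invalid.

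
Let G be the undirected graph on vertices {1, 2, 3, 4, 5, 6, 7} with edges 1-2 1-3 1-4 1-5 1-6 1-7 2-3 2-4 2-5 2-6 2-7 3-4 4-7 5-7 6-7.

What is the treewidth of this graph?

3

A width-3 tree decomposition is:
Bags: B1 = {1, 2, 3, 4}  B2 = {1, 2, 4, 7}  B3 = {1, 2, 5, 7}  B4 = {1, 2, 6, 7}
Tree: B1–B2, B2–B3, B3–B4
Every bag has size at most 4, so the width is 4 − 1 = 3 and tw(G) ≤ 3. On the other hand G contains the 4-clique {1, 2, 3, 4}. A clique must lie in a single bag of any decomposition, so no decomposition can have width below 3. Combining the bounds, tw(G) = 3.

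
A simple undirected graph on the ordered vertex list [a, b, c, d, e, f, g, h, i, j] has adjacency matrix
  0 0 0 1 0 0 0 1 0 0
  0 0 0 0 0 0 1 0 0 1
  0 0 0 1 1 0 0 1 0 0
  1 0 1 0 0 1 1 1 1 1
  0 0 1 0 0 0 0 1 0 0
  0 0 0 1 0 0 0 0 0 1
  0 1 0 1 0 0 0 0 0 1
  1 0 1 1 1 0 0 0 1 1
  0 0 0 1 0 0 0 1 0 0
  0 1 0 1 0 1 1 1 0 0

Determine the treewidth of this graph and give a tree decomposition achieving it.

Each bag holds 3 vertices, so the decomposition has width 2, which upper-bounds the treewidth. For the lower bound, the 3 vertices {d, g, j} are pairwise adjacent, and any tree decomposition puts a clique entirely inside one bag — forcing width ≥ 2. The upper and lower bounds meet at 2, so that is the treewidth.

Treewidth 2.
One optimal decomposition is:
Bags: B1 = {d, h, j}  B2 = {d, h, i}  B3 = {c, d, h}  B4 = {d, g, j}  B5 = {c, e, h}  B6 = {d, f, j}  B7 = {a, d, h}  B8 = {b, g, j}
Tree: B1–B2, B2–B3, B1–B4, B3–B5, B4–B6, B2–B7, B4–B8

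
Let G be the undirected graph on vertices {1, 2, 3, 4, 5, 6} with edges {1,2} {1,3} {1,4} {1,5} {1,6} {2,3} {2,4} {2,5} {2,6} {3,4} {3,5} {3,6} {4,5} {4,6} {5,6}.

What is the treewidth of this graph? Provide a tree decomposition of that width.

A single bag containing all 6 vertices is trivially a valid decomposition of width 5. On the other hand G contains the 6-clique {1, 2, 3, 4, 5, 6}. A clique must lie in a single bag of any decomposition, so no decomposition can have width below 5. The upper and lower bounds meet at 5, so that is the treewidth.

Treewidth 5.
One such decomposition:
Bags: B1 = {1, 2, 3, 4, 5, 6}
Tree: (single bag)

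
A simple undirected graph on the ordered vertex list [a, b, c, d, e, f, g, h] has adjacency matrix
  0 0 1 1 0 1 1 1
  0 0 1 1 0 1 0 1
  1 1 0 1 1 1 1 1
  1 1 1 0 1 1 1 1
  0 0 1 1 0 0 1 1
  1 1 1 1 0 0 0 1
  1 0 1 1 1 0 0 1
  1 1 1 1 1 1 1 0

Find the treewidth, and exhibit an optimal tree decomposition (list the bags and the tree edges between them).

Every bag has size at most 5, so the width is 5 − 1 = 4 and tw(G) ≤ 4. For the lower bound, the 5 vertices {c, d, e, g, h} are pairwise adjacent, and any tree decomposition puts a clique entirely inside one bag — forcing width ≥ 4. The upper and lower bounds meet at 4, so that is the treewidth.

Treewidth 4.
Bags: B1 = {a, c, d, f, h}  B2 = {b, c, d, f, h}  B3 = {a, c, d, g, h}  B4 = {c, d, e, g, h}
Tree: B1–B2, B1–B3, B3–B4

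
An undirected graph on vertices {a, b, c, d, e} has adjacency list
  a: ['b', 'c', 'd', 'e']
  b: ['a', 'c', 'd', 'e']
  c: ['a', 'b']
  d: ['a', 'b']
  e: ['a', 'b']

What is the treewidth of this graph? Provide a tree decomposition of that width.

Each bag holds 3 vertices, so the decomposition has width 2, which upper-bounds the treewidth. Conversely, {a, b, d} is a clique of size 3, and the vertices of any clique must share a bag in every tree decomposition; so some bag has ≥ 3 vertices and tw(G) ≥ 2. Combining the bounds, tw(G) = 2.

Treewidth 2.
Bags: B1 = {a, b, c}  B2 = {a, b, d}  B3 = {a, b, e}
Tree: B1–B2, B1–B3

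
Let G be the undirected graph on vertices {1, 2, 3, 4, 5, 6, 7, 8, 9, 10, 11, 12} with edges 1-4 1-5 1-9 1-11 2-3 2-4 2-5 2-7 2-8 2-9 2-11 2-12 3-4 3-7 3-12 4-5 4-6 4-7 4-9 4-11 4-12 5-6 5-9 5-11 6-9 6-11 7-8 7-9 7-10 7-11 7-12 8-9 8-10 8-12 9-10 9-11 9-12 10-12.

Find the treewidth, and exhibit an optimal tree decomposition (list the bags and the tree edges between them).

Treewidth 4.
Bags: B1 = {2, 4, 7, 9, 11}  B2 = {2, 4, 7, 9, 12}  B3 = {2, 7, 8, 9, 12}  B4 = {2, 4, 5, 9, 11}  B5 = {4, 5, 6, 9, 11}  B6 = {7, 8, 9, 10, 12}  B7 = {1, 4, 5, 9, 11}  B8 = {2, 3, 4, 7, 12}
Tree: B1–B2, B2–B3, B1–B4, B4–B5, B3–B6, B4–B7, B2–B8

The largest bag has 5 vertices, giving width 4; this decomposition certifies tw(G) ≤ 4. Conversely, {2, 7, 8, 9, 12} is a clique of size 5, and the vertices of any clique must share a bag in every tree decomposition; so some bag has ≥ 5 vertices and tw(G) ≥ 4. The upper and lower bounds meet at 4, so that is the treewidth.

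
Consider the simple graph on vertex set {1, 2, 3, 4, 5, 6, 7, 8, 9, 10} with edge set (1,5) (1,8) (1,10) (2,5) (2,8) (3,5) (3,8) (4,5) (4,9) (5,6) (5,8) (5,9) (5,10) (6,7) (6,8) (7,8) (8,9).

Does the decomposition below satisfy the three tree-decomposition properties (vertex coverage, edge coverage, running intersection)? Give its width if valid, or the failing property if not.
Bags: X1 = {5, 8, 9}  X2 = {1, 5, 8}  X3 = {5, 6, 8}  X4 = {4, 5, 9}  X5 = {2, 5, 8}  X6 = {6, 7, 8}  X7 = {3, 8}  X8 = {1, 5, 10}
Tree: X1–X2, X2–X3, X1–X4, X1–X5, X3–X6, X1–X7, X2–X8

A tree decomposition must satisfy three properties: every vertex lies in some bag; for every edge, both endpoints lie together in some bag; and for every vertex, the bags containing it form a connected subtree. Here edge (5,3) lies in no bag, so the decomposition is invalid.

No — edge (5,3) lies in no bag.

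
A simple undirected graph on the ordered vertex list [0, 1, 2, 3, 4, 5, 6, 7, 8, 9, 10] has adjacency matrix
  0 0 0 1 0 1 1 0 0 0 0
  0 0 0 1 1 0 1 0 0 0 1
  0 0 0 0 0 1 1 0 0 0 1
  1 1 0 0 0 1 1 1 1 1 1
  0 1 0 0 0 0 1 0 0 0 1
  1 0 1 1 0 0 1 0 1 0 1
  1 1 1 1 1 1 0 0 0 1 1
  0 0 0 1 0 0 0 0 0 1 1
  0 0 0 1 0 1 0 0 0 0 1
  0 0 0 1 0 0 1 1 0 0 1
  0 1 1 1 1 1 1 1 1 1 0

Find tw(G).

3

A width-3 tree decomposition is:
Bags: B1 = {3, 6, 9, 10}  B2 = {3, 5, 6, 10}  B3 = {3, 5, 8, 10}  B4 = {0, 3, 5, 6}  B5 = {1, 3, 6, 10}  B6 = {2, 5, 6, 10}  B7 = {3, 7, 9, 10}  B8 = {1, 4, 6, 10}
Tree: B1–B2, B2–B3, B2–B4, B2–B5, B2–B6, B1–B7, B5–B8
Every bag has size at most 4, so the width is 4 − 1 = 3 and tw(G) ≤ 3. For the lower bound, the 4 vertices {0, 3, 5, 6} are pairwise adjacent, and any tree decomposition puts a clique entirely inside one bag — forcing width ≥ 3. The upper and lower bounds meet at 3, so that is the treewidth.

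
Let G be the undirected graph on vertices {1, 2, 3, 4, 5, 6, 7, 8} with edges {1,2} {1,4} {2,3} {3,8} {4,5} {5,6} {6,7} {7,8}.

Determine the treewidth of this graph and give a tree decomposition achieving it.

Treewidth 2.
One optimal decomposition is:
Bags: B1 = {2, 3, 8}  B2 = {1, 2, 8}  B3 = {1, 4, 8}  B4 = {4, 5, 8}  B5 = {5, 6, 8}  B6 = {6, 7, 8}
Tree: B1–B2, B2–B3, B3–B4, B4–B5, B5–B6

Each bag holds 3 vertices, so the decomposition has width 2, which upper-bounds the treewidth. The edges 8–3–2–1–4–5–6–7–8 form a cycle, so G is not a tree and its treewidth is at least 2. Therefore the treewidth is 2.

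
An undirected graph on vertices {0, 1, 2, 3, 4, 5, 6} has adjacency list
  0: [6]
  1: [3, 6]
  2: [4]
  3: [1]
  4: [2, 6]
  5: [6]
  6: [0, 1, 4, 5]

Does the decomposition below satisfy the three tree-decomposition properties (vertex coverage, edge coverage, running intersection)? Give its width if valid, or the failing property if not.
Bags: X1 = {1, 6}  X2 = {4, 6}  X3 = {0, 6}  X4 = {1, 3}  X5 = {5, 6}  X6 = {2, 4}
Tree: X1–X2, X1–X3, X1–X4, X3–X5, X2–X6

Yes; width 1.

Checking the three conditions: (i) the bags cover all of {0, 1, 2, 3, 4, 5, 6}; (ii) for each edge, some bag contains both endpoints; (iii) the bags containing any fixed vertex form a subtree. All hold, so the decomposition is valid with width 2 − 1 = 1.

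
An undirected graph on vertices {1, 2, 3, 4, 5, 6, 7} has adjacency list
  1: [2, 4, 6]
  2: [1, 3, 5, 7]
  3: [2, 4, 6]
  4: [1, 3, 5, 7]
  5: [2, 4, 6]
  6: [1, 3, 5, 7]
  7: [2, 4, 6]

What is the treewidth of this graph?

A width-3 tree decomposition is:
Bags: B1 = {2, 4, 5, 6}  B2 = {2, 3, 4, 6}  B3 = {1, 2, 4, 6}  B4 = {2, 4, 6, 7}
Tree: B1–B2, B2–B3, B3–B4
The largest bag has 4 vertices, giving width 3; this decomposition certifies tw(G) ≤ 3. For the lower bound: the 4 vertex sets {5,6}, {3,4}, {2}, {1} are disjoint, each induces a connected subgraph, and every pair is joined by at least one edge of G. Contracting each set to a single vertex therefore yields K_{4} as a minor, and since treewidth is minor-monotone, tw(G) ≥ tw(K_{4}) = 3. Combining the bounds, tw(G) = 3.

3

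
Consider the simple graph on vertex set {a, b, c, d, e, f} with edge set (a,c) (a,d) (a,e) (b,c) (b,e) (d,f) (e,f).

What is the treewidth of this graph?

A width-2 tree decomposition is:
Bags: B1 = {b, c, e}  B2 = {a, c, e}  B3 = {a, e, f}  B4 = {a, d, f}
Tree: B1–B2, B2–B3, B3–B4
The largest bag has 3 vertices, giving width 2; this decomposition certifies tw(G) ≤ 2. For the lower bound, G contains the cycle b–c–a–e–b, so G is not a forest; only forests have treewidth ≤ 1, hence tw(G) ≥ 2. Hence tw(G) = 2 exactly.

2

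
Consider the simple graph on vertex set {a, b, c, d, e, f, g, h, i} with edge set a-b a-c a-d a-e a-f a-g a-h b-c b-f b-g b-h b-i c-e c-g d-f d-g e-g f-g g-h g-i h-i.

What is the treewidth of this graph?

3

A width-3 tree decomposition is:
Bags: B1 = {b, g, h, i}  B2 = {a, b, g, h}  B3 = {a, b, f, g}  B4 = {a, b, c, g}  B5 = {a, d, f, g}  B6 = {a, c, e, g}
Tree: B1–B2, B2–B3, B2–B4, B3–B5, B4–B6
The largest bag has 4 vertices, giving width 3; this decomposition certifies tw(G) ≤ 3. Conversely, {a, d, f, g} is a clique of size 4, and the vertices of any clique must share a bag in every tree decomposition; so some bag has ≥ 4 vertices and tw(G) ≥ 3. Therefore the treewidth is 3.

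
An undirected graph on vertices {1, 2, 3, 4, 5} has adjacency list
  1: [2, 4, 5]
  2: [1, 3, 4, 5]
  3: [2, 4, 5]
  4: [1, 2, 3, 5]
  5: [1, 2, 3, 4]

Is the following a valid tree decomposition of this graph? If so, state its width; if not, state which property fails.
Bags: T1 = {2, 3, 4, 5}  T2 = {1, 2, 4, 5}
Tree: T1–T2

Checking the three conditions: (i) the bags cover all of {1, 2, 3, 4, 5}; (ii) for each edge, some bag contains both endpoints; (iii) the bags containing any fixed vertex form a subtree. All hold, so the decomposition is valid with width 4 − 1 = 3.

Yes; width 3.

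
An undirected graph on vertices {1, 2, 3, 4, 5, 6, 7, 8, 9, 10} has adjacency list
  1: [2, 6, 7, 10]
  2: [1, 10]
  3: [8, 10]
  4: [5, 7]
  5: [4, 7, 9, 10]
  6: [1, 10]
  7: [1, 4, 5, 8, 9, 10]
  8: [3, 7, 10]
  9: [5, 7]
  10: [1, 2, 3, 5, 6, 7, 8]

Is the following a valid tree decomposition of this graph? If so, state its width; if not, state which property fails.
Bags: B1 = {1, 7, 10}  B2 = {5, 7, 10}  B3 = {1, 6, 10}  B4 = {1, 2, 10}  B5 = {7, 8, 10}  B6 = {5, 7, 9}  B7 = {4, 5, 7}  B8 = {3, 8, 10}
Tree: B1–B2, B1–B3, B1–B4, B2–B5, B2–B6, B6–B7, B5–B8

Checking the three conditions: (i) the bags cover all of {1, 2, 3, 4, 5, 6, 7, 8, 9, 10}; (ii) for each edge, some bag contains both endpoints; (iii) the bags containing any fixed vertex form a subtree. All hold, so the decomposition is valid with width 3 − 1 = 2.

Yes; width 2.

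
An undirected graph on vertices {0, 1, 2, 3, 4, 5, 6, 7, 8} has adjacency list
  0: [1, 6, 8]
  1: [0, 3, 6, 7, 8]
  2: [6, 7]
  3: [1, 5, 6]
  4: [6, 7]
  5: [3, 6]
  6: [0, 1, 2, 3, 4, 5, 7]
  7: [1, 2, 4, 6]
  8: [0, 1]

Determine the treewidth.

A width-2 tree decomposition is:
Bags: B1 = {4, 6, 7}  B2 = {2, 6, 7}  B3 = {1, 6, 7}  B4 = {0, 1, 6}  B5 = {1, 3, 6}  B6 = {3, 5, 6}  B7 = {0, 1, 8}
Tree: B1–B2, B1–B3, B3–B4, B4–B5, B5–B6, B4–B7
Each bag holds 3 vertices, so the decomposition has width 2, which upper-bounds the treewidth. On the other hand G contains the 3-clique {0, 1, 8}. A clique must lie in a single bag of any decomposition, so no decomposition can have width below 2. Combining the bounds, tw(G) = 2.

2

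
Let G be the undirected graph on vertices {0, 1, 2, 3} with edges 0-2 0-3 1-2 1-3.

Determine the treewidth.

2

A width-2 tree decomposition is:
Bags: B1 = {0, 2, 3}  B2 = {1, 2, 3}
Tree: B1–B2
The largest bag has 3 vertices, giving width 2; this decomposition certifies tw(G) ≤ 2. The edges 2–0–3–1–2 form a cycle, so G is not a tree and its treewidth is at least 2. Therefore the treewidth is 2.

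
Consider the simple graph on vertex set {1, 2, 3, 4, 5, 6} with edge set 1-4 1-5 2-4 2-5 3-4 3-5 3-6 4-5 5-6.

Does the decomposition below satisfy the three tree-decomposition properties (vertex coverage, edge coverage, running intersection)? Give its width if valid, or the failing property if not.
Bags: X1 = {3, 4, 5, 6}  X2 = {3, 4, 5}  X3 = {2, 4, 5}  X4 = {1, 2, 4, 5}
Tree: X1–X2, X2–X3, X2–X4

A tree decomposition must satisfy three properties: every vertex lies in some bag; for every edge, both endpoints lie together in some bag; and for every vertex, the bags containing it form a connected subtree. Here bags containing vertex 2 are not connected in the tree, so the decomposition is invalid.

No — bags containing vertex 2 are not connected in the tree.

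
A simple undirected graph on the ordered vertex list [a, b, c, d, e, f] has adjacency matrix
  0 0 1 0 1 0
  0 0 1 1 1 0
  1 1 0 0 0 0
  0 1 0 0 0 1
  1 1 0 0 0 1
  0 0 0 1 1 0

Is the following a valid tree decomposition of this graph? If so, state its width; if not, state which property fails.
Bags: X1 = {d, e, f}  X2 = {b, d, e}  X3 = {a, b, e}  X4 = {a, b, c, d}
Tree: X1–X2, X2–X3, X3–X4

No — bags containing vertex d are not connected in the tree.

A tree decomposition must satisfy three properties: every vertex lies in some bag; for every edge, both endpoints lie together in some bag; and for every vertex, the bags containing it form a connected subtree. Here bags containing vertex d are not connected in the tree, so the decomposition is invalid.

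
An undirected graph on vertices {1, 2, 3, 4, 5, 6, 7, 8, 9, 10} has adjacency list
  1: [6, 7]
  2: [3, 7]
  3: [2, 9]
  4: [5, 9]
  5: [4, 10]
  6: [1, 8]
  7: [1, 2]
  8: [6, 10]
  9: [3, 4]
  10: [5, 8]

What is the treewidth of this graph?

A width-2 tree decomposition is:
Bags: B1 = {3, 4, 9}  B2 = {3, 4, 5}  B3 = {3, 5, 10}  B4 = {3, 8, 10}  B5 = {3, 6, 8}  B6 = {1, 3, 6}  B7 = {1, 3, 7}  B8 = {2, 3, 7}
Tree: B1–B2, B2–B3, B3–B4, B4–B5, B5–B6, B6–B7, B7–B8
The largest bag has 3 vertices, giving width 2; this decomposition certifies tw(G) ≤ 2. For the lower bound, G contains the cycle 3–9–4–5–10–8–6–1–7–2–3, so G is not a forest; only forests have treewidth ≤ 1, hence tw(G) ≥ 2. Combining the bounds, tw(G) = 2.

2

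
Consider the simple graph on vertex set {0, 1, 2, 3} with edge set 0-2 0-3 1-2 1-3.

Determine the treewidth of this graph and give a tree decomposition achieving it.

The largest bag has 3 vertices, giving width 2; this decomposition certifies tw(G) ≤ 2. For the lower bound, G contains the cycle 1–3–0–2–1, so G is not a forest; only forests have treewidth ≤ 1, hence tw(G) ≥ 2. Therefore the treewidth is 2.

Treewidth 2.
One optimal decomposition is:
Bags: B1 = {0, 1, 3}  B2 = {0, 1, 2}
Tree: B1–B2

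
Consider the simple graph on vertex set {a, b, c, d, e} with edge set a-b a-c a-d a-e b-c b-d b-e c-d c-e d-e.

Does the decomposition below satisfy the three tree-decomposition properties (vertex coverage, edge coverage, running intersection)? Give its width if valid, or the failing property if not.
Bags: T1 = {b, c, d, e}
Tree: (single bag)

No — vertex a appears in no bag.

A tree decomposition must satisfy three properties: every vertex lies in some bag; for every edge, both endpoints lie together in some bag; and for every vertex, the bags containing it form a connected subtree. Here vertex a appears in no bag, so the decomposition is invalid.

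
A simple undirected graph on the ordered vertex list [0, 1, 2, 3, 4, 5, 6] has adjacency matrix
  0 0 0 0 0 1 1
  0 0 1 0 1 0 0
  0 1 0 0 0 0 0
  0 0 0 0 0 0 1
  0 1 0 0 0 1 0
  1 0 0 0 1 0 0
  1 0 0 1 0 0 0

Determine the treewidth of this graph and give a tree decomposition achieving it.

The largest bag has 2 vertices, giving width 1; this decomposition certifies tw(G) ≤ 1. G has an edge, so its treewidth is at least 1. The upper and lower bounds meet at 1, so that is the treewidth.

Treewidth 1.
One such decomposition:
Bags: B1 = {3, 6}  B2 = {0, 6}  B3 = {0, 5}  B4 = {4, 5}  B5 = {1, 4}  B6 = {1, 2}
Tree: B1–B2, B2–B3, B3–B4, B4–B5, B5–B6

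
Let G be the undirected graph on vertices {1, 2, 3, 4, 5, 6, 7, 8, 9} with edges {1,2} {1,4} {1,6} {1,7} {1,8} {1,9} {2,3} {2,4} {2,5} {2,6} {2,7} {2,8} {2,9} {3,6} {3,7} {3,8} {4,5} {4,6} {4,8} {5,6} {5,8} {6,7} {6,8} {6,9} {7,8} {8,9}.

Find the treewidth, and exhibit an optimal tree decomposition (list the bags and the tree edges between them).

Each bag holds 5 vertices, so the decomposition has width 4, which upper-bounds the treewidth. Conversely, {1, 2, 6, 8, 9} is a clique of size 5, and the vertices of any clique must share a bag in every tree decomposition; so some bag has ≥ 5 vertices and tw(G) ≥ 4. Therefore the treewidth is 4.

Treewidth 4.
One such decomposition:
Bags: B1 = {1, 2, 6, 7, 8}  B2 = {1, 2, 4, 6, 8}  B3 = {2, 3, 6, 7, 8}  B4 = {1, 2, 6, 8, 9}  B5 = {2, 4, 5, 6, 8}
Tree: B1–B2, B1–B3, B1–B4, B2–B5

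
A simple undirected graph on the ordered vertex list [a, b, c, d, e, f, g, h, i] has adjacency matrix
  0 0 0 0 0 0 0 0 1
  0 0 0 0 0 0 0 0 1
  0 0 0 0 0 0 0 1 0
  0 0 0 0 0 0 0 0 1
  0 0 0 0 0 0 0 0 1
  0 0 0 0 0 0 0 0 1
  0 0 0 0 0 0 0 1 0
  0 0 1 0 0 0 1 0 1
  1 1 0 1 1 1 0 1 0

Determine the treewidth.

1

A width-1 tree decomposition is:
Bags: B1 = {f, i}  B2 = {h, i}  B3 = {d, i}  B4 = {b, i}  B5 = {c, h}  B6 = {a, i}  B7 = {g, h}  B8 = {e, i}
Tree: B1–B2, B1–B3, B3–B4, B2–B5, B3–B6, B2–B7, B4–B8
The largest bag has 2 vertices, giving width 1; this decomposition certifies tw(G) ≤ 1. Since G has at least one edge (e.g. f–i), it is not an edgeless graph, so tw(G) ≥ 1. The upper and lower bounds meet at 1, so that is the treewidth.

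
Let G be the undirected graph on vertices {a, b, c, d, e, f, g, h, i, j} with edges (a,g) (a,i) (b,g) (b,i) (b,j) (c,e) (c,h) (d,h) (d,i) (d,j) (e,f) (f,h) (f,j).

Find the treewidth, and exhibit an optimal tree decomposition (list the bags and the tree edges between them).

Treewidth 2.
Bags: B1 = {c, e, h}  B2 = {e, f, h}  B3 = {d, f, h}  B4 = {d, f, j}  B5 = {d, i, j}  B6 = {b, i, j}  B7 = {a, b, i}  B8 = {a, b, g}
Tree: B1–B2, B2–B3, B3–B4, B4–B5, B5–B6, B6–B7, B7–B8

Each bag holds 3 vertices, so the decomposition has width 2, which upper-bounds the treewidth. For the lower bound, G contains the cycle c–e–f–h–c, so G is not a forest; only forests have treewidth ≤ 1, hence tw(G) ≥ 2. Hence tw(G) = 2 exactly.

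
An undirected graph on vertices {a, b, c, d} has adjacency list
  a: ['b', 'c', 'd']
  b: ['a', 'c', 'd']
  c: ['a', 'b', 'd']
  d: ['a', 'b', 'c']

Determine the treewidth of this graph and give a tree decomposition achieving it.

Treewidth 3.
Bags: B1 = {a, b, c, d}
Tree: (single bag)

A single bag containing all 4 vertices is trivially a valid decomposition of width 3. For the lower bound, the 4 vertices {a, b, c, d} are pairwise adjacent, and any tree decomposition puts a clique entirely inside one bag — forcing width ≥ 3. Hence tw(G) = 3 exactly.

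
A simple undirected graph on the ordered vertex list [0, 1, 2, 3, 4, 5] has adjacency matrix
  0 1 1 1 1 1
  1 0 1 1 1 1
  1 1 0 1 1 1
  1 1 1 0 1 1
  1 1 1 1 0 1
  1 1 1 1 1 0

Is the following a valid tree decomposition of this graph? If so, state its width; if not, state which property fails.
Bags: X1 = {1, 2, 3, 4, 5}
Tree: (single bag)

No — vertex 0 appears in no bag.

A tree decomposition must satisfy three properties: every vertex lies in some bag; for every edge, both endpoints lie together in some bag; and for every vertex, the bags containing it form a connected subtree. Here vertex 0 appears in no bag, so the decomposition is invalid.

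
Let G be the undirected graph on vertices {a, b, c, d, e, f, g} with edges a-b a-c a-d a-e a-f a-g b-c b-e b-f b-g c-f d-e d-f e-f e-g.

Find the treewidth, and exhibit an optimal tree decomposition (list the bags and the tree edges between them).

Each bag holds 4 vertices, so the decomposition has width 3, which upper-bounds the treewidth. Conversely, {a, b, e, g} is a clique of size 4, and the vertices of any clique must share a bag in every tree decomposition; so some bag has ≥ 4 vertices and tw(G) ≥ 3. The upper and lower bounds meet at 3, so that is the treewidth.

Treewidth 3.
One optimal decomposition is:
Bags: B1 = {a, b, c, f}  B2 = {a, b, e, f}  B3 = {a, d, e, f}  B4 = {a, b, e, g}
Tree: B1–B2, B2–B3, B2–B4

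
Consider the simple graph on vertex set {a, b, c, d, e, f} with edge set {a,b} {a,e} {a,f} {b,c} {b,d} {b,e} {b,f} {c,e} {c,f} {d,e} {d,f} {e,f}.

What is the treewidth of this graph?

3

A width-3 tree decomposition is:
Bags: B1 = {b, c, e, f}  B2 = {b, d, e, f}  B3 = {a, b, e, f}
Tree: B1–B2, B1–B3
The largest bag has 4 vertices, giving width 3; this decomposition certifies tw(G) ≤ 3. For the lower bound, the 4 vertices {b, d, e, f} are pairwise adjacent, and any tree decomposition puts a clique entirely inside one bag — forcing width ≥ 3. Therefore the treewidth is 3.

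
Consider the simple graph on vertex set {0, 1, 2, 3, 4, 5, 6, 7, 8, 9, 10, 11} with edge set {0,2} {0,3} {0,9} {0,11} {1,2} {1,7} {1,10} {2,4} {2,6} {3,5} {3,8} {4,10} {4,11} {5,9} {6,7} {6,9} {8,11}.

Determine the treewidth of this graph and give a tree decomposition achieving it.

Each bag holds 4 vertices, so the decomposition has width 3, which upper-bounds the treewidth. For the lower bound: the 4 vertex sets {1,7,10}, {6}, {2}, {0,4,9,11} are disjoint, each induces a connected subgraph, and every pair is joined by at least one edge of G. Contracting each set to a single vertex therefore yields K_{4} as a minor, and since treewidth is minor-monotone, tw(G) ≥ tw(K_{4}) = 3. Hence tw(G) = 3 exactly.

Treewidth 3.
One such decomposition:
Bags: B1 = {1, 6, 7, 10}  B2 = {1, 2, 6, 10}  B3 = {2, 4, 6, 10}  B4 = {2, 4, 6, 9}  B5 = {0, 2, 4, 9}  B6 = {0, 4, 9, 11}  B7 = {0, 5, 9, 11}  B8 = {0, 3, 5, 11}  B9 = {3, 5, 8, 11}
Tree: B1–B2, B2–B3, B3–B4, B4–B5, B5–B6, B6–B7, B7–B8, B8–B9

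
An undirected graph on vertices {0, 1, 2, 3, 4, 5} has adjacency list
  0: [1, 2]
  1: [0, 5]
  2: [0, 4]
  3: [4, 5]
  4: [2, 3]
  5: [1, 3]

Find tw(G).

2

A width-2 tree decomposition is:
Bags: B1 = {3, 4, 5}  B2 = {1, 4, 5}  B3 = {0, 1, 4}  B4 = {0, 2, 4}
Tree: B1–B2, B2–B3, B3–B4
The largest bag has 3 vertices, giving width 2; this decomposition certifies tw(G) ≤ 2. For the lower bound, G contains the cycle 4–3–5–1–0–2–4, so G is not a forest; only forests have treewidth ≤ 1, hence tw(G) ≥ 2. Therefore the treewidth is 2.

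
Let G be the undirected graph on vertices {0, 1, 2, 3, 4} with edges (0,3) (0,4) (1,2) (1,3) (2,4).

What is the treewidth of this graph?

A width-2 tree decomposition is:
Bags: B1 = {1, 2, 4}  B2 = {1, 3, 4}  B3 = {0, 3, 4}
Tree: B1–B2, B2–B3
Every bag has size at most 3, so the width is 3 − 1 = 2 and tw(G) ≤ 2. Since 4–2–1–3–0–4 is a cycle in G, G is not acyclic. Forests are exactly the graphs of treewidth ≤ 1, so tw(G) ≥ 2. Hence tw(G) = 2 exactly.

2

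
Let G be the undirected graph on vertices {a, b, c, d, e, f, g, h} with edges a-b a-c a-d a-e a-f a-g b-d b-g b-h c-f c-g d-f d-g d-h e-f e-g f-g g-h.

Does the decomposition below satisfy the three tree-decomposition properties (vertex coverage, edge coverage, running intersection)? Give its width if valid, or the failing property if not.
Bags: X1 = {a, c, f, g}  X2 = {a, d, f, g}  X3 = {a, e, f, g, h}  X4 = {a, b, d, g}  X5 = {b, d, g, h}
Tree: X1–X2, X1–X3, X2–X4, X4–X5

A tree decomposition must satisfy three properties: every vertex lies in some bag; for every edge, both endpoints lie together in some bag; and for every vertex, the bags containing it form a connected subtree. Here bags containing vertex h are not connected in the tree, so the decomposition is invalid.

No — bags containing vertex h are not connected in the tree.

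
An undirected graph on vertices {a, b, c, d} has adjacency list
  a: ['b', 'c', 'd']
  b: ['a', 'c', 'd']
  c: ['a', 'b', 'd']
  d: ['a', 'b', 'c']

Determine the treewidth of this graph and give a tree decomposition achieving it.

Treewidth 3.
Bags: B1 = {a, b, c, d}
Tree: (single bag)

A single bag containing all 4 vertices is trivially a valid decomposition of width 3. On the other hand G contains the 4-clique {a, b, c, d}. A clique must lie in a single bag of any decomposition, so no decomposition can have width below 3. Therefore the treewidth is 3.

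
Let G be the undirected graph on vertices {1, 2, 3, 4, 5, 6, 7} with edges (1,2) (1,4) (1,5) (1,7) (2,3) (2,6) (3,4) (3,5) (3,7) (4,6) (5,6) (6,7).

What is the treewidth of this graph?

A width-3 tree decomposition is:
Bags: B1 = {1, 3, 6, 7}  B2 = {1, 3, 4, 6}  B3 = {1, 3, 5, 6}  B4 = {1, 2, 3, 6}
Tree: B1–B2, B2–B3, B3–B4
Every bag has size at most 4, so the width is 4 − 1 = 3 and tw(G) ≤ 3. For the lower bound: the 4 vertex sets {1,7}, {3,4}, {6}, {5} are disjoint, each induces a connected subgraph, and every pair is joined by at least one edge of G. Contracting each set to a single vertex therefore yields K_{4} as a minor, and since treewidth is minor-monotone, tw(G) ≥ tw(K_{4}) = 3. Hence tw(G) = 3 exactly.

3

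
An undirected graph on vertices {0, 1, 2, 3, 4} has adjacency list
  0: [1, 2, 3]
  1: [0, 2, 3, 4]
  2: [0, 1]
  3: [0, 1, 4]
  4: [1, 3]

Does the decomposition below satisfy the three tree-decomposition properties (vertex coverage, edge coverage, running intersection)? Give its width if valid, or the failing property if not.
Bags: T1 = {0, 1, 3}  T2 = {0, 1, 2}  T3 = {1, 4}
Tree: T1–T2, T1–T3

No — edge (3,4) lies in no bag.

A tree decomposition must satisfy three properties: every vertex lies in some bag; for every edge, both endpoints lie together in some bag; and for every vertex, the bags containing it form a connected subtree. Here edge (3,4) lies in no bag, so the decomposition is invalid.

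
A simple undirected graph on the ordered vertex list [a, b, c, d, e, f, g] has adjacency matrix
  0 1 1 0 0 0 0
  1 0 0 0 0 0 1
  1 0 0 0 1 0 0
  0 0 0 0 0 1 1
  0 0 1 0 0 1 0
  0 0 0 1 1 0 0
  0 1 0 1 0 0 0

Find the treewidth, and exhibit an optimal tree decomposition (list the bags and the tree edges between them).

Each bag holds 3 vertices, so the decomposition has width 2, which upper-bounds the treewidth. For the lower bound, G contains the cycle e–c–a–b–g–d–f–e, so G is not a forest; only forests have treewidth ≤ 1, hence tw(G) ≥ 2. Therefore the treewidth is 2.

Treewidth 2.
One such decomposition:
Bags: B1 = {a, c, e}  B2 = {a, b, e}  B3 = {b, e, g}  B4 = {d, e, g}  B5 = {d, e, f}
Tree: B1–B2, B2–B3, B3–B4, B4–B5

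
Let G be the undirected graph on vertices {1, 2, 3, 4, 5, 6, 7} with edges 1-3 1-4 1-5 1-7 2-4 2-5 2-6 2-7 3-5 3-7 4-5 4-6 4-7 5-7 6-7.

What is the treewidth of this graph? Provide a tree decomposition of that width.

Each bag holds 4 vertices, so the decomposition has width 3, which upper-bounds the treewidth. Conversely, {1, 3, 5, 7} is a clique of size 4, and the vertices of any clique must share a bag in every tree decomposition; so some bag has ≥ 4 vertices and tw(G) ≥ 3. Combining the bounds, tw(G) = 3.

Treewidth 3.
Bags: B1 = {2, 4, 6, 7}  B2 = {2, 4, 5, 7}  B3 = {1, 4, 5, 7}  B4 = {1, 3, 5, 7}
Tree: B1–B2, B2–B3, B3–B4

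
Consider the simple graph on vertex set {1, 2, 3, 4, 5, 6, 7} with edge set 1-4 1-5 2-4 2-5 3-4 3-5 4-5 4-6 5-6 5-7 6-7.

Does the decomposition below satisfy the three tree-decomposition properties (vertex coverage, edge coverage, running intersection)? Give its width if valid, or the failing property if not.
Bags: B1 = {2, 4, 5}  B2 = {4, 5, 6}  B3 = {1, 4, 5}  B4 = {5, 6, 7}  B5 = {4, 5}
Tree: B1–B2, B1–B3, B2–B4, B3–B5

A tree decomposition must satisfy three properties: every vertex lies in some bag; for every edge, both endpoints lie together in some bag; and for every vertex, the bags containing it form a connected subtree. Here vertex 3 appears in no bag, so the decomposition is invalid.

No — vertex 3 appears in no bag.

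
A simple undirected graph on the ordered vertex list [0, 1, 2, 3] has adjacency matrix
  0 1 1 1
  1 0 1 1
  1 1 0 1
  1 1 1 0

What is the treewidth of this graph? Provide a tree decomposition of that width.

Treewidth 3.
One optimal decomposition is:
Bags: B1 = {0, 1, 2, 3}
Tree: (single bag)

With just one bag of size 4, the width is 4 − 1 = 3, so tw(G) ≤ 3. On the other hand G contains the 4-clique {0, 1, 2, 3}. A clique must lie in a single bag of any decomposition, so no decomposition can have width below 3. Combining the bounds, tw(G) = 3.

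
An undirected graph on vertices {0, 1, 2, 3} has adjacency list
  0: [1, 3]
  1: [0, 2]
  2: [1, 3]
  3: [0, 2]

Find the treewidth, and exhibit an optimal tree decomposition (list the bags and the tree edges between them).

Each bag holds 3 vertices, so the decomposition has width 2, which upper-bounds the treewidth. Since 3–0–1–2–3 is a cycle in G, G is not acyclic. Forests are exactly the graphs of treewidth ≤ 1, so tw(G) ≥ 2. Hence tw(G) = 2 exactly.

Treewidth 2.
Bags: B1 = {0, 1, 3}  B2 = {1, 2, 3}
Tree: B1–B2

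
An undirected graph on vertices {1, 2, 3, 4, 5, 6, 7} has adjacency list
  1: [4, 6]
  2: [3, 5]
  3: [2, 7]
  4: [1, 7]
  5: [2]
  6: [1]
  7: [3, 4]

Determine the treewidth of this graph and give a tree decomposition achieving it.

Each bag holds 2 vertices, so the decomposition has width 1, which upper-bounds the treewidth. G has an edge, so its treewidth is at least 1. Combining the bounds, tw(G) = 1.

Treewidth 1.
One such decomposition:
Bags: B1 = {1, 6}  B2 = {1, 4}  B3 = {4, 7}  B4 = {3, 7}  B5 = {2, 3}  B6 = {2, 5}
Tree: B1–B2, B2–B3, B3–B4, B4–B5, B5–B6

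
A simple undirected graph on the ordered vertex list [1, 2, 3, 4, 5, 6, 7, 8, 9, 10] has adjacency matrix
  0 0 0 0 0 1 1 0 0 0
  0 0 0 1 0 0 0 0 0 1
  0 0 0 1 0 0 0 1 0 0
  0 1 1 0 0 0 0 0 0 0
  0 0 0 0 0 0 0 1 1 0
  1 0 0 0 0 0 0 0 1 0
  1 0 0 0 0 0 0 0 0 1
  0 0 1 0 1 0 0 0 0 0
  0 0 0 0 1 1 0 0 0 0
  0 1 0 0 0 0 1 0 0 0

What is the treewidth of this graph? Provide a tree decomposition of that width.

Each bag holds 3 vertices, so the decomposition has width 2, which upper-bounds the treewidth. Since 5–8–3–4–2–10–7–1–6–9–5 is a cycle in G, G is not acyclic. Forests are exactly the graphs of treewidth ≤ 1, so tw(G) ≥ 2. Therefore the treewidth is 2.

Treewidth 2.
One optimal decomposition is:
Bags: B1 = {3, 5, 8}  B2 = {3, 4, 5}  B3 = {2, 4, 5}  B4 = {2, 5, 10}  B5 = {5, 7, 10}  B6 = {1, 5, 7}  B7 = {1, 5, 6}  B8 = {5, 6, 9}
Tree: B1–B2, B2–B3, B3–B4, B4–B5, B5–B6, B6–B7, B7–B8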